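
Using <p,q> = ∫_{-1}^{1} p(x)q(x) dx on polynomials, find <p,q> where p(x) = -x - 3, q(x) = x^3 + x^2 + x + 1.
<p,q> = -136/15

Expand the product: p(x)·q(x) = -x^4 - 4*x^3 - 4*x^2 - 4*x - 3.
∫_{-1}^{1} of each monomial x^k gives [2/(k+1) if k even, 0 if k odd]. Integrating term-by-term (or equivalently evaluating the antiderivative F(x) = -x^5/5 - x^4 - 4*x^3/3 - 2*x^2 - 3*x at the endpoints):
  F(1) − F(−1) = -113/15 − (23/15) = -136/15.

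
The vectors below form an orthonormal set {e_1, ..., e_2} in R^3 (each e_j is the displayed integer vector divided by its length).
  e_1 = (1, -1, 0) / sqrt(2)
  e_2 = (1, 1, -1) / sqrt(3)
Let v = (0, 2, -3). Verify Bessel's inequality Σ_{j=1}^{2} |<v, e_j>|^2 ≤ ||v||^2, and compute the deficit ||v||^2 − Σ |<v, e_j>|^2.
Σ |<v, e_j>|^2 = 31/3; ||v||^2 = 13; deficit = 8/3

Write each e_j = u_j / sqrt(<u_j, u_j>) where u_j is the displayed integer vector. Then <v, e_j> = <v, u_j> / sqrt(<u_j, u_j>), so |<v, e_j>|^2 = <v, u_j>^2 / <u_j, u_j>.
Coefficients: <v, e_1> = -2/sqrt(2), <v, e_2> = 5/sqrt(3).
Square and sum: Σ |<v, e_j>|^2 = 31/3.
Compute ||v||^2 = v·v = 13.
Deficit = 13 − 31/3 = 8/3 ≥ 0, confirming Bessel's inequality. (The deficit equals ||v − Σ <v,e_j> e_j||^2, the squared distance from v to span{e_j}.)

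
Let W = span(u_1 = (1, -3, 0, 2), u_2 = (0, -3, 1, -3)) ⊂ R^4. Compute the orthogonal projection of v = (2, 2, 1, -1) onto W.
proj_W(v) = (-108/257, 354/257, -10/257, -186/257)

Set up U = [u_1 | ... | u_2] ∈ R^(4×2). The projector onto W = col(U) is P = U (U^T U)^(-1) U^T.
Compute U^T U =
  [14, 3]
  [3, 19],
and U^T v = (-6, -2).
Solve U^T U · c = U^T v for the coefficients: c = (-108/257, -10/257). The projection is proj_W(v) = U c.
Check: (v - proj_W(v)) · u_1 = 0  (should be 0).
Check: (v - proj_W(v)) · u_2 = 0  (should be 0).
Result: proj_W(v) = (-108/257, 354/257, -10/257, -186/257).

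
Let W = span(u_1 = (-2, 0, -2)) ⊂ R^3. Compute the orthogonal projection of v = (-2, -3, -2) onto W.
proj_W(v) = (-2, 0, -2)

Set up U = [u_1 | ... | u_1] ∈ R^(3×1). The projector onto W = col(U) is P = U (U^T U)^(-1) U^T.
Compute U^T U =
  [8],
and U^T v = (8).
Solve U^T U · c = U^T v for the coefficients: c = (1). The projection is proj_W(v) = U c.
Check: (v - proj_W(v)) · u_1 = 0  (should be 0).
Result: proj_W(v) = (-2, 0, -2).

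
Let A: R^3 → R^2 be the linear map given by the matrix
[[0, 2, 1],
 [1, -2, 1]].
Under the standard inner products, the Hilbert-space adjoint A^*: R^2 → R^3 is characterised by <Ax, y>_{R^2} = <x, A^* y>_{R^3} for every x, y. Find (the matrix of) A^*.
A^* = A^T =
[[0, 1],
 [2, -2],
 [1, 1]]

For real matrices with standard dot products, the defining identity <Ax, y> = <x, A^* y> gives (Ax)^T y = x^T (A^*) y, i.e. x^T A^T y = x^T (A^*) y. Since this holds for all x, y, we must have A^* = A^T. Therefore
A^* =
[[0, 1],
 [2, -2],
 [1, 1]].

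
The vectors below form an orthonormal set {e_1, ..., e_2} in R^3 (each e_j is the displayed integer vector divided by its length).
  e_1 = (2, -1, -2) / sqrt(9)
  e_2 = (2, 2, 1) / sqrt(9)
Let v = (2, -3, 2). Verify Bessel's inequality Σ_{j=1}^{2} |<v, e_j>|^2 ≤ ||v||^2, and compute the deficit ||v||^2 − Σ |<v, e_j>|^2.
Σ |<v, e_j>|^2 = 1; ||v||^2 = 17; deficit = 16

Write each e_j = u_j / sqrt(<u_j, u_j>) where u_j is the displayed integer vector. Then <v, e_j> = <v, u_j> / sqrt(<u_j, u_j>), so |<v, e_j>|^2 = <v, u_j>^2 / <u_j, u_j>.
Coefficients: <v, e_1> = 3/sqrt(9), <v, e_2> = 0/sqrt(9).
Square and sum: Σ |<v, e_j>|^2 = 1.
Compute ||v||^2 = v·v = 17.
Deficit = 17 − 1 = 16 ≥ 0, confirming Bessel's inequality. (The deficit equals ||v − Σ <v,e_j> e_j||^2, the squared distance from v to span{e_j}.)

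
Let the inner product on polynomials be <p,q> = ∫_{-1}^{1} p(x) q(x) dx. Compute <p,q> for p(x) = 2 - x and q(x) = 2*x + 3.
<p,q> = 32/3

Expand the product: p(x)·q(x) = -2*x^2 + x + 6.
∫_{-1}^{1} of each monomial x^k gives [2/(k+1) if k even, 0 if k odd]. Integrating term-by-term (or equivalently evaluating the antiderivative F(x) = -2*x^3/3 + x^2/2 + 6*x at the endpoints):
  F(1) − F(−1) = 35/6 − (-29/6) = 32/3.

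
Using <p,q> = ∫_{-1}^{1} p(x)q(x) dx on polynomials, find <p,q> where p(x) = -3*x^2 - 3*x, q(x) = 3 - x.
<p,q> = -4

Expand the product: p(x)·q(x) = 3*x^3 - 6*x^2 - 9*x.
∫_{-1}^{1} of each monomial x^k gives [2/(k+1) if k even, 0 if k odd]. Integrating term-by-term (or equivalently evaluating the antiderivative F(x) = 3*x^4/4 - 2*x^3 - 9*x^2/2 at the endpoints):
  F(1) − F(−1) = -23/4 − (-7/4) = -4.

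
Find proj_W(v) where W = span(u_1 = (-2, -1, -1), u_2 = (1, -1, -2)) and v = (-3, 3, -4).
proj_W(v) = (-15/7, -9/7, -10/7)

Set up U = [u_1 | ... | u_2] ∈ R^(3×2). The projector onto W = col(U) is P = U (U^T U)^(-1) U^T.
Compute U^T U =
  [6, 1]
  [1, 6],
and U^T v = (7, 2).
Solve U^T U · c = U^T v for the coefficients: c = (8/7, 1/7). The projection is proj_W(v) = U c.
Check: (v - proj_W(v)) · u_1 = 0  (should be 0).
Check: (v - proj_W(v)) · u_2 = 0  (should be 0).
Result: proj_W(v) = (-15/7, -9/7, -10/7).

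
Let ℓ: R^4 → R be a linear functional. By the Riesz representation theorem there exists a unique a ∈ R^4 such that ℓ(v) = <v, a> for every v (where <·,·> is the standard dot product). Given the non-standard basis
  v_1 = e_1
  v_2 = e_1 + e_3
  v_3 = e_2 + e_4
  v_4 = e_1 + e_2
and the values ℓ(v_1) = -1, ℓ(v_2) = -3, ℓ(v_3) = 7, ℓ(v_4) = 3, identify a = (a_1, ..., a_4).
a = (-1, 4, -2, 3)

Write a = (a_1, ..., a_4) in the standard basis. For each basis vector v_i, ℓ(v_i) = <v_i, a> is a linear equation in the a_j's. Collect the n equations into a matrix system V a = ℓ, where row i of V is v_i (expressed in the standard basis). Since V is invertible (lower-triangular with 1s on the diagonal, up to permutation), solve by back-substitution:
  V =
[[1, 0, 0, 0],
 [1, 0, 1, 0],
 [0, 1, 0, 1],
 [1, 1, 0, 0]]
  V a = (-1, -3, 7, 3)
Solving gives a = (-1, 4, -2, 3).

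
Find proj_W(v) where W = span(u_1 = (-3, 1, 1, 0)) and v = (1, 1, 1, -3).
proj_W(v) = (3/11, -1/11, -1/11, 0)

Set up U = [u_1 | ... | u_1] ∈ R^(4×1). The projector onto W = col(U) is P = U (U^T U)^(-1) U^T.
Compute U^T U =
  [11],
and U^T v = (-1).
Solve U^T U · c = U^T v for the coefficients: c = (-1/11). The projection is proj_W(v) = U c.
Check: (v - proj_W(v)) · u_1 = 0  (should be 0).
Result: proj_W(v) = (3/11, -1/11, -1/11, 0).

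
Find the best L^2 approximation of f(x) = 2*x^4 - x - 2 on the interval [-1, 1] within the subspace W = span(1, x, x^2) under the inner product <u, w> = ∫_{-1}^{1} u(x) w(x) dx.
g(x) = 12*x^2/7 - x - 76/35

The best approximation g ∈ W is the orthogonal projection of f onto W. Writing g = a_0 + a_1 x + a_2 x^2, the coefficients solve the normal equations G · a = b where
  G_{ij} = <φ_i, φ_j> and b_i = <f, φ_i>, with φ_0 = 1, φ_1 = x, φ_2 = x^2.
G =
  [2, 0, 2/3]
  [0, 2/3, 0]
  [2/3, 0, 2/5],
b = (-16/5, -2/3, -16/21).
Solving gives a_0 = -76/35, a_1 = -1, a_2 = 12/7, so
  g(x) = 12*x^2/7 - x - 76/35.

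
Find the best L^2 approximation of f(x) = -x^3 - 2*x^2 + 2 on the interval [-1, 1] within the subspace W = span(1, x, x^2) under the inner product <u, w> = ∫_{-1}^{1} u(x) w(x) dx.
g(x) = -2*x^2 - 3*x/5 + 2

The best approximation g ∈ W is the orthogonal projection of f onto W. Writing g = a_0 + a_1 x + a_2 x^2, the coefficients solve the normal equations G · a = b where
  G_{ij} = <φ_i, φ_j> and b_i = <f, φ_i>, with φ_0 = 1, φ_1 = x, φ_2 = x^2.
G =
  [2, 0, 2/3]
  [0, 2/3, 0]
  [2/3, 0, 2/5],
b = (8/3, -2/5, 8/15).
Solving gives a_0 = 2, a_1 = -3/5, a_2 = -2, so
  g(x) = -2*x^2 - 3*x/5 + 2.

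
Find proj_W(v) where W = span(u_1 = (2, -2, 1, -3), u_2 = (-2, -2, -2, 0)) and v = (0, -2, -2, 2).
proj_W(v) = (-84/53, -52/53, -76/53, 24/53)

Set up U = [u_1 | ... | u_2] ∈ R^(4×2). The projector onto W = col(U) is P = U (U^T U)^(-1) U^T.
Compute U^T U =
  [18, -2]
  [-2, 12],
and U^T v = (-4, 8).
Solve U^T U · c = U^T v for the coefficients: c = (-8/53, 34/53). The projection is proj_W(v) = U c.
Check: (v - proj_W(v)) · u_1 = 0  (should be 0).
Check: (v - proj_W(v)) · u_2 = 0  (should be 0).
Result: proj_W(v) = (-84/53, -52/53, -76/53, 24/53).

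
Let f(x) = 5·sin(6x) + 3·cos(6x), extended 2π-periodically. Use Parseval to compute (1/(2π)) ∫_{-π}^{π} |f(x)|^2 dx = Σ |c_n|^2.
Σ |c_n|^2 = 17

Expand |f|^2 and use orthogonality of {sin(nx), cos(mx)} on [-π, π]:
  ∫_{-π}^{π} sin(nx)^2 dx = π, ∫ cos(mx)^2 dx = π, and cross terms integrate to 0.
So ∫_{-π}^{π} f(x)^2 dx = 5^2 · π + 3^2 · π = (25 + 9)π.
Divide by 2π: (25 + 9)/2 = 17.
By Parseval, this equals Σ |c_n|^2.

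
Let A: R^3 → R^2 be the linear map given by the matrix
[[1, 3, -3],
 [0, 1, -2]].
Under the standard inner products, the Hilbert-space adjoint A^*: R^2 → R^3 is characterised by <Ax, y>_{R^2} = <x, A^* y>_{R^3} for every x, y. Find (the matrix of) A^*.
A^* = A^T =
[[1, 0],
 [3, 1],
 [-3, -2]]

For real matrices with standard dot products, the defining identity <Ax, y> = <x, A^* y> gives (Ax)^T y = x^T (A^*) y, i.e. x^T A^T y = x^T (A^*) y. Since this holds for all x, y, we must have A^* = A^T. Therefore
A^* =
[[1, 0],
 [3, 1],
 [-3, -2]].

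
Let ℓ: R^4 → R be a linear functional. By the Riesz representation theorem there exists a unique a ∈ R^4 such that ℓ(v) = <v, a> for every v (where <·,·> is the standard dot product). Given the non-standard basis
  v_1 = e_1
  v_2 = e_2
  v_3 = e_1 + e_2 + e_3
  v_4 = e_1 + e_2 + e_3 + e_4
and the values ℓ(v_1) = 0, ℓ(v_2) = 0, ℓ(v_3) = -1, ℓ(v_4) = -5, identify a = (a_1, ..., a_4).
a = (0, 0, -1, -4)

Write a = (a_1, ..., a_4) in the standard basis. For each basis vector v_i, ℓ(v_i) = <v_i, a> is a linear equation in the a_j's. Collect the n equations into a matrix system V a = ℓ, where row i of V is v_i (expressed in the standard basis). Since V is invertible (lower-triangular with 1s on the diagonal, up to permutation), solve by back-substitution:
  V =
[[1, 0, 0, 0],
 [0, 1, 0, 0],
 [1, 1, 1, 0],
 [1, 1, 1, 1]]
  V a = (0, 0, -1, -5)
Solving gives a = (0, 0, -1, -4).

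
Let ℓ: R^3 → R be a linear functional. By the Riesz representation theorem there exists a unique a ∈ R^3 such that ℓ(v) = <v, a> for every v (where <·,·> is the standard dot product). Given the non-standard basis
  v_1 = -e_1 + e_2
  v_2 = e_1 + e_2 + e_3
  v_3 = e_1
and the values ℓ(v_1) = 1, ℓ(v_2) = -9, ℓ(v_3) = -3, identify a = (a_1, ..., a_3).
a = (-3, -2, -4)

Write a = (a_1, ..., a_3) in the standard basis. For each basis vector v_i, ℓ(v_i) = <v_i, a> is a linear equation in the a_j's. Collect the n equations into a matrix system V a = ℓ, where row i of V is v_i (expressed in the standard basis). Since V is invertible (lower-triangular with 1s on the diagonal, up to permutation), solve by back-substitution:
  V =
[[-1, 1, 0],
 [1, 1, 1],
 [1, 0, 0]]
  V a = (1, -9, -3)
Solving gives a = (-3, -2, -4).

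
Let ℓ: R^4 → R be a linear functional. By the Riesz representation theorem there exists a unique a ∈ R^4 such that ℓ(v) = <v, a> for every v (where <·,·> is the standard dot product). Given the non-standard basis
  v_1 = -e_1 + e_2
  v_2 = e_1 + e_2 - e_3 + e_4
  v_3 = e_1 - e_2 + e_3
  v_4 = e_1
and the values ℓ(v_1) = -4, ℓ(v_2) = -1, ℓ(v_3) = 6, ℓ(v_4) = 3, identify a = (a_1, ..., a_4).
a = (3, -1, 2, -1)

Write a = (a_1, ..., a_4) in the standard basis. For each basis vector v_i, ℓ(v_i) = <v_i, a> is a linear equation in the a_j's. Collect the n equations into a matrix system V a = ℓ, where row i of V is v_i (expressed in the standard basis). Since V is invertible (lower-triangular with 1s on the diagonal, up to permutation), solve by back-substitution:
  V =
[[-1, 1, 0, 0],
 [1, 1, -1, 1],
 [1, -1, 1, 0],
 [1, 0, 0, 0]]
  V a = (-4, -1, 6, 3)
Solving gives a = (3, -1, 2, -1).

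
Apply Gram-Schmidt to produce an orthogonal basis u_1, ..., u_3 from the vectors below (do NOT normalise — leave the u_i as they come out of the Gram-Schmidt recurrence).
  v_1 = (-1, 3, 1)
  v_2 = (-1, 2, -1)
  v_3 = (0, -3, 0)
Orthogonal basis:
  u_1 = (-1, 3, 1)
  u_2 = (-5/11, 4/11, -17/11)
  u_3 = (-1, -2/5, 1/5)

Apply the Gram-Schmidt recurrence
  u_1 = v_1
  u_i = v_i − Σ_{j<i} ((v_i · u_j) / (u_j · u_j)) · u_j.

Step by step this gives:
  u_1 = (-1, 3, 1)
  u_2 = (-5/11, 4/11, -17/11)
  u_3 = (-1, -2/5, 1/5)

Orthogonality check:
  u_2 · u_1 = 0 (should be 0)
  u_3 · u_1 = 0 (should be 0)
  u_3 · u_2 = 0 (should be 0)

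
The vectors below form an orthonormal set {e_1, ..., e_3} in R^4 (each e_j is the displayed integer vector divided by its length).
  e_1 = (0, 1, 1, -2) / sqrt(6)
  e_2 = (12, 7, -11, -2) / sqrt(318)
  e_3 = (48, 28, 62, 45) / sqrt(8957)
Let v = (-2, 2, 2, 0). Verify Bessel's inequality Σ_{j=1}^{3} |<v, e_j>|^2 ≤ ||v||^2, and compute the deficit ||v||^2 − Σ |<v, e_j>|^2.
Σ |<v, e_j>|^2 = 1128/169; ||v||^2 = 12; deficit = 900/169

Write each e_j = u_j / sqrt(<u_j, u_j>) where u_j is the displayed integer vector. Then <v, e_j> = <v, u_j> / sqrt(<u_j, u_j>), so |<v, e_j>|^2 = <v, u_j>^2 / <u_j, u_j>.
Coefficients: <v, e_1> = 4/sqrt(6), <v, e_2> = -32/sqrt(318), <v, e_3> = 84/sqrt(8957).
Square and sum: Σ |<v, e_j>|^2 = 1128/169.
Compute ||v||^2 = v·v = 12.
Deficit = 12 − 1128/169 = 900/169 ≥ 0, confirming Bessel's inequality. (The deficit equals ||v − Σ <v,e_j> e_j||^2, the squared distance from v to span{e_j}.)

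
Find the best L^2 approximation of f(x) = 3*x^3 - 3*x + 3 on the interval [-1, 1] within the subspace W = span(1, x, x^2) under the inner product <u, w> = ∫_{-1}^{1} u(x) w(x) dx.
g(x) = 3 - 6*x/5

The best approximation g ∈ W is the orthogonal projection of f onto W. Writing g = a_0 + a_1 x + a_2 x^2, the coefficients solve the normal equations G · a = b where
  G_{ij} = <φ_i, φ_j> and b_i = <f, φ_i>, with φ_0 = 1, φ_1 = x, φ_2 = x^2.
G =
  [2, 0, 2/3]
  [0, 2/3, 0]
  [2/3, 0, 2/5],
b = (6, -4/5, 2).
Solving gives a_0 = 3, a_1 = -6/5, a_2 = 0, so
  g(x) = 3 - 6*x/5.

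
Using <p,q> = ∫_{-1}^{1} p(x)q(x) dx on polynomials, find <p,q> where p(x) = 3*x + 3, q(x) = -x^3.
<p,q> = -6/5

Expand the product: p(x)·q(x) = -3*x^4 - 3*x^3.
∫_{-1}^{1} of each monomial x^k gives [2/(k+1) if k even, 0 if k odd]. Integrating term-by-term (or equivalently evaluating the antiderivative F(x) = -3*x^5/5 - 3*x^4/4 at the endpoints):
  F(1) − F(−1) = -27/20 − (-3/20) = -6/5.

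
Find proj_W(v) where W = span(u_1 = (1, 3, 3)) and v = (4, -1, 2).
proj_W(v) = (7/19, 21/19, 21/19)

Set up U = [u_1 | ... | u_1] ∈ R^(3×1). The projector onto W = col(U) is P = U (U^T U)^(-1) U^T.
Compute U^T U =
  [19],
and U^T v = (7).
Solve U^T U · c = U^T v for the coefficients: c = (7/19). The projection is proj_W(v) = U c.
Check: (v - proj_W(v)) · u_1 = 0  (should be 0).
Result: proj_W(v) = (7/19, 21/19, 21/19).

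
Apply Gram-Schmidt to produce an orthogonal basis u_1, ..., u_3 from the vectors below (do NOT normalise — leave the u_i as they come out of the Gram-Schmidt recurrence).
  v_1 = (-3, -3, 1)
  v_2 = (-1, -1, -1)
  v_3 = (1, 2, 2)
Orthogonal basis:
  u_1 = (-3, -3, 1)
  u_2 = (-4/19, -4/19, -24/19)
  u_3 = (-1/2, 1/2, 0)

Apply the Gram-Schmidt recurrence
  u_1 = v_1
  u_i = v_i − Σ_{j<i} ((v_i · u_j) / (u_j · u_j)) · u_j.

Step by step this gives:
  u_1 = (-3, -3, 1)
  u_2 = (-4/19, -4/19, -24/19)
  u_3 = (-1/2, 1/2, 0)

Orthogonality check:
  u_2 · u_1 = 0 (should be 0)
  u_3 · u_1 = 0 (should be 0)
  u_3 · u_2 = 0 (should be 0)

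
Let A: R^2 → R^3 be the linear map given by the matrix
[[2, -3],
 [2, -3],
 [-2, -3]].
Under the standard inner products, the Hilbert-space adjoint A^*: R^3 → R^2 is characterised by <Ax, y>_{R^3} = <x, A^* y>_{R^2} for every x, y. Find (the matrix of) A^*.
A^* = A^T =
[[2, 2, -2],
 [-3, -3, -3]]

For real matrices with standard dot products, the defining identity <Ax, y> = <x, A^* y> gives (Ax)^T y = x^T (A^*) y, i.e. x^T A^T y = x^T (A^*) y. Since this holds for all x, y, we must have A^* = A^T. Therefore
A^* =
[[2, 2, -2],
 [-3, -3, -3]].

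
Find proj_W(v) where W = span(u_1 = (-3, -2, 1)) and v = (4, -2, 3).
proj_W(v) = (15/14, 5/7, -5/14)

Set up U = [u_1 | ... | u_1] ∈ R^(3×1). The projector onto W = col(U) is P = U (U^T U)^(-1) U^T.
Compute U^T U =
  [14],
and U^T v = (-5).
Solve U^T U · c = U^T v for the coefficients: c = (-5/14). The projection is proj_W(v) = U c.
Check: (v - proj_W(v)) · u_1 = 0  (should be 0).
Result: proj_W(v) = (15/14, 5/7, -5/14).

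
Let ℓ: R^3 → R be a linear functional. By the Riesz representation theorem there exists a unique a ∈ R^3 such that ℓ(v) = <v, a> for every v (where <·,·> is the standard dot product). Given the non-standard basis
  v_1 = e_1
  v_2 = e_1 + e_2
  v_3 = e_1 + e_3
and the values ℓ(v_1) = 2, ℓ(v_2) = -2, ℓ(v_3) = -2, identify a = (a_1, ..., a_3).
a = (2, -4, -4)

Write a = (a_1, ..., a_3) in the standard basis. For each basis vector v_i, ℓ(v_i) = <v_i, a> is a linear equation in the a_j's. Collect the n equations into a matrix system V a = ℓ, where row i of V is v_i (expressed in the standard basis). Since V is invertible (lower-triangular with 1s on the diagonal, up to permutation), solve by back-substitution:
  V =
[[1, 0, 0],
 [1, 1, 0],
 [1, 0, 1]]
  V a = (2, -2, -2)
Solving gives a = (2, -4, -4).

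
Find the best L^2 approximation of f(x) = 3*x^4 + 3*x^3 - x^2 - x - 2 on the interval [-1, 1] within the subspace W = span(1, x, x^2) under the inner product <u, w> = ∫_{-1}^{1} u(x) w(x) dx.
g(x) = 11*x^2/7 + 4*x/5 - 79/35

The best approximation g ∈ W is the orthogonal projection of f onto W. Writing g = a_0 + a_1 x + a_2 x^2, the coefficients solve the normal equations G · a = b where
  G_{ij} = <φ_i, φ_j> and b_i = <f, φ_i>, with φ_0 = 1, φ_1 = x, φ_2 = x^2.
G =
  [2, 0, 2/3]
  [0, 2/3, 0]
  [2/3, 0, 2/5],
b = (-52/15, 8/15, -92/105).
Solving gives a_0 = -79/35, a_1 = 4/5, a_2 = 11/7, so
  g(x) = 11*x^2/7 + 4*x/5 - 79/35.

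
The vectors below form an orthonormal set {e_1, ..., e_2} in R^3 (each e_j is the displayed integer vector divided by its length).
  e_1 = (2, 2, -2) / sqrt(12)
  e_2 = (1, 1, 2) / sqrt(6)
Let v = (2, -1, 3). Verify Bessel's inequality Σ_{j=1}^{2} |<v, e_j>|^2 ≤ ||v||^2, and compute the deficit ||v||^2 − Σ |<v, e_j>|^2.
Σ |<v, e_j>|^2 = 19/2; ||v||^2 = 14; deficit = 9/2

Write each e_j = u_j / sqrt(<u_j, u_j>) where u_j is the displayed integer vector. Then <v, e_j> = <v, u_j> / sqrt(<u_j, u_j>), so |<v, e_j>|^2 = <v, u_j>^2 / <u_j, u_j>.
Coefficients: <v, e_1> = -4/sqrt(12), <v, e_2> = 7/sqrt(6).
Square and sum: Σ |<v, e_j>|^2 = 19/2.
Compute ||v||^2 = v·v = 14.
Deficit = 14 − 19/2 = 9/2 ≥ 0, confirming Bessel's inequality. (The deficit equals ||v − Σ <v,e_j> e_j||^2, the squared distance from v to span{e_j}.)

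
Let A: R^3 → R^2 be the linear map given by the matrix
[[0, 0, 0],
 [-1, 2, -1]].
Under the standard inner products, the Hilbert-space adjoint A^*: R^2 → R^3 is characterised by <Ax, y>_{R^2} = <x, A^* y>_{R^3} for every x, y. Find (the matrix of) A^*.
A^* = A^T =
[[0, -1],
 [0, 2],
 [0, -1]]

For real matrices with standard dot products, the defining identity <Ax, y> = <x, A^* y> gives (Ax)^T y = x^T (A^*) y, i.e. x^T A^T y = x^T (A^*) y. Since this holds for all x, y, we must have A^* = A^T. Therefore
A^* =
[[0, -1],
 [0, 2],
 [0, -1]].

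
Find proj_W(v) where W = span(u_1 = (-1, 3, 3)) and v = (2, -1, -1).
proj_W(v) = (8/19, -24/19, -24/19)

Set up U = [u_1 | ... | u_1] ∈ R^(3×1). The projector onto W = col(U) is P = U (U^T U)^(-1) U^T.
Compute U^T U =
  [19],
and U^T v = (-8).
Solve U^T U · c = U^T v for the coefficients: c = (-8/19). The projection is proj_W(v) = U c.
Check: (v - proj_W(v)) · u_1 = 0  (should be 0).
Result: proj_W(v) = (8/19, -24/19, -24/19).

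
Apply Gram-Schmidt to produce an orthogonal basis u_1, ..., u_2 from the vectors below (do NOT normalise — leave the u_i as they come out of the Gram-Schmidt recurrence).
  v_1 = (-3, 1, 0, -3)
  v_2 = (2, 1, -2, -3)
Orthogonal basis:
  u_1 = (-3, 1, 0, -3)
  u_2 = (50/19, 15/19, -2, -45/19)

Apply the Gram-Schmidt recurrence
  u_1 = v_1
  u_i = v_i − Σ_{j<i} ((v_i · u_j) / (u_j · u_j)) · u_j.

Step by step this gives:
  u_1 = (-3, 1, 0, -3)
  u_2 = (50/19, 15/19, -2, -45/19)

Orthogonality check:
  u_2 · u_1 = 0 (should be 0)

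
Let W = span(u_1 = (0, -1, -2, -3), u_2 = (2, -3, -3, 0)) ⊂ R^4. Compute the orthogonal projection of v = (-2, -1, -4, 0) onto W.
proj_W(v) = (146/227, -318/227, -417/227, -297/227)

Set up U = [u_1 | ... | u_2] ∈ R^(4×2). The projector onto W = col(U) is P = U (U^T U)^(-1) U^T.
Compute U^T U =
  [14, 9]
  [9, 22],
and U^T v = (9, 11).
Solve U^T U · c = U^T v for the coefficients: c = (99/227, 73/227). The projection is proj_W(v) = U c.
Check: (v - proj_W(v)) · u_1 = 0  (should be 0).
Check: (v - proj_W(v)) · u_2 = 0  (should be 0).
Result: proj_W(v) = (146/227, -318/227, -417/227, -297/227).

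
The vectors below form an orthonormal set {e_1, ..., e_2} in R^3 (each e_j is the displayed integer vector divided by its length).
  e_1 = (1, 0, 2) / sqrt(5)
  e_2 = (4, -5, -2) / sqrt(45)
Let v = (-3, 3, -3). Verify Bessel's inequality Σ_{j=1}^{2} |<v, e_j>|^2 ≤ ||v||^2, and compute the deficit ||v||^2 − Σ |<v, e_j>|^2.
Σ |<v, e_j>|^2 = 26; ||v||^2 = 27; deficit = 1

Write each e_j = u_j / sqrt(<u_j, u_j>) where u_j is the displayed integer vector. Then <v, e_j> = <v, u_j> / sqrt(<u_j, u_j>), so |<v, e_j>|^2 = <v, u_j>^2 / <u_j, u_j>.
Coefficients: <v, e_1> = -9/sqrt(5), <v, e_2> = -21/sqrt(45).
Square and sum: Σ |<v, e_j>|^2 = 26.
Compute ||v||^2 = v·v = 27.
Deficit = 27 − 26 = 1 ≥ 0, confirming Bessel's inequality. (The deficit equals ||v − Σ <v,e_j> e_j||^2, the squared distance from v to span{e_j}.)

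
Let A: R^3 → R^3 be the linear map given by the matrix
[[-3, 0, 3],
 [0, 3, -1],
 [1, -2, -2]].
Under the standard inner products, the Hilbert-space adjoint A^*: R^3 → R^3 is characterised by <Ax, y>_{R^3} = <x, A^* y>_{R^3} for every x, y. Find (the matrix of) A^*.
A^* = A^T =
[[-3, 0, 1],
 [0, 3, -2],
 [3, -1, -2]]

For real matrices with standard dot products, the defining identity <Ax, y> = <x, A^* y> gives (Ax)^T y = x^T (A^*) y, i.e. x^T A^T y = x^T (A^*) y. Since this holds for all x, y, we must have A^* = A^T. Therefore
A^* =
[[-3, 0, 1],
 [0, 3, -2],
 [3, -1, -2]].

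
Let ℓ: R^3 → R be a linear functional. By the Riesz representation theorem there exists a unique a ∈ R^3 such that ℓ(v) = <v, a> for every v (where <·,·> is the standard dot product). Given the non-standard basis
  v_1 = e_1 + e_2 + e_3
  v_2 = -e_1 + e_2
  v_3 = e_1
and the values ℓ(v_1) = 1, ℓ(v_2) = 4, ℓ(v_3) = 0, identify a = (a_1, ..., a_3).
a = (0, 4, -3)

Write a = (a_1, ..., a_3) in the standard basis. For each basis vector v_i, ℓ(v_i) = <v_i, a> is a linear equation in the a_j's. Collect the n equations into a matrix system V a = ℓ, where row i of V is v_i (expressed in the standard basis). Since V is invertible (lower-triangular with 1s on the diagonal, up to permutation), solve by back-substitution:
  V =
[[1, 1, 1],
 [-1, 1, 0],
 [1, 0, 0]]
  V a = (1, 4, 0)
Solving gives a = (0, 4, -3).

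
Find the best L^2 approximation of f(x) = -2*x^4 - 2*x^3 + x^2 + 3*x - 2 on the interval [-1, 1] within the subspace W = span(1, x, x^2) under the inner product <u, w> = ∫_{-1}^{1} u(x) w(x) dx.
g(x) = -5*x^2/7 + 9*x/5 - 64/35

The best approximation g ∈ W is the orthogonal projection of f onto W. Writing g = a_0 + a_1 x + a_2 x^2, the coefficients solve the normal equations G · a = b where
  G_{ij} = <φ_i, φ_j> and b_i = <f, φ_i>, with φ_0 = 1, φ_1 = x, φ_2 = x^2.
G =
  [2, 0, 2/3]
  [0, 2/3, 0]
  [2/3, 0, 2/5],
b = (-62/15, 6/5, -158/105).
Solving gives a_0 = -64/35, a_1 = 9/5, a_2 = -5/7, so
  g(x) = -5*x^2/7 + 9*x/5 - 64/35.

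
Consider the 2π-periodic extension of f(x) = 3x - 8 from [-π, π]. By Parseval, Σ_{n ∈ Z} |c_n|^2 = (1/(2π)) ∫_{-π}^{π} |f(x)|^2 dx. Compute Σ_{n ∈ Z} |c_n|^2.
Σ |c_n|^2 = 3π^2 + 64

Expand and integrate term by term over [-π, π]:
  ∫ (3x)^2 dx = 9·(2π^3/3); ∫ 2·3·(-8)·x dx = 0 (odd integrand); ∫ (-8)^2 dx = 64·2π.
So (1/(2π)) ∫_{-π}^{π} (3x - 8)^2 dx = 9π^2/3 + 64 = 3π^2 + 64.
Parseval ⇒ Σ |c_n|^2 = 3π^2 + 64.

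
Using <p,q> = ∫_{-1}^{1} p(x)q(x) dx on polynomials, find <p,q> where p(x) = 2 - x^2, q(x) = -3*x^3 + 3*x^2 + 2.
<p,q> = 142/15

Expand the product: p(x)·q(x) = 3*x^5 - 3*x^4 - 6*x^3 + 4*x^2 + 4.
∫_{-1}^{1} of each monomial x^k gives [2/(k+1) if k even, 0 if k odd]. Integrating term-by-term (or equivalently evaluating the antiderivative F(x) = x^6/2 - 3*x^5/5 - 3*x^4/2 + 4*x^3/3 + 4*x at the endpoints):
  F(1) − F(−1) = 56/15 − (-86/15) = 142/15.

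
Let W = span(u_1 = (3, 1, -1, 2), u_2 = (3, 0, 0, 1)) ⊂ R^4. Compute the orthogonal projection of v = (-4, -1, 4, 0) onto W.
proj_W(v) = (-93/29, -38/29, 38/29, -69/29)

Set up U = [u_1 | ... | u_2] ∈ R^(4×2). The projector onto W = col(U) is P = U (U^T U)^(-1) U^T.
Compute U^T U =
  [15, 11]
  [11, 10],
and U^T v = (-17, -12).
Solve U^T U · c = U^T v for the coefficients: c = (-38/29, 7/29). The projection is proj_W(v) = U c.
Check: (v - proj_W(v)) · u_1 = 0  (should be 0).
Check: (v - proj_W(v)) · u_2 = 0  (should be 0).
Result: proj_W(v) = (-93/29, -38/29, 38/29, -69/29).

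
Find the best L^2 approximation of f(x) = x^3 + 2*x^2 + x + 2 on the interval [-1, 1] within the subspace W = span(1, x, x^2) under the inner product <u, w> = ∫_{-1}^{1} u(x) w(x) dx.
g(x) = 2*x^2 + 8*x/5 + 2

The best approximation g ∈ W is the orthogonal projection of f onto W. Writing g = a_0 + a_1 x + a_2 x^2, the coefficients solve the normal equations G · a = b where
  G_{ij} = <φ_i, φ_j> and b_i = <f, φ_i>, with φ_0 = 1, φ_1 = x, φ_2 = x^2.
G =
  [2, 0, 2/3]
  [0, 2/3, 0]
  [2/3, 0, 2/5],
b = (16/3, 16/15, 32/15).
Solving gives a_0 = 2, a_1 = 8/5, a_2 = 2, so
  g(x) = 2*x^2 + 8*x/5 + 2.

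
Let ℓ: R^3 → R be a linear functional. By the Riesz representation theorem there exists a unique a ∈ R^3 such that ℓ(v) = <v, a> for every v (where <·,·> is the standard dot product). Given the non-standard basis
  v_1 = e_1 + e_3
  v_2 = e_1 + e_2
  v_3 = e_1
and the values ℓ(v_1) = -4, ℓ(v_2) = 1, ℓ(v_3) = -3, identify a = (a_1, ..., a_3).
a = (-3, 4, -1)

Write a = (a_1, ..., a_3) in the standard basis. For each basis vector v_i, ℓ(v_i) = <v_i, a> is a linear equation in the a_j's. Collect the n equations into a matrix system V a = ℓ, where row i of V is v_i (expressed in the standard basis). Since V is invertible (lower-triangular with 1s on the diagonal, up to permutation), solve by back-substitution:
  V =
[[1, 0, 1],
 [1, 1, 0],
 [1, 0, 0]]
  V a = (-4, 1, -3)
Solving gives a = (-3, 4, -1).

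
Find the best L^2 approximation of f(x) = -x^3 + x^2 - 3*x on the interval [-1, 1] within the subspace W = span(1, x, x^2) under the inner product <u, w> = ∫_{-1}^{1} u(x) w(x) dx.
g(x) = x^2 - 18*x/5

The best approximation g ∈ W is the orthogonal projection of f onto W. Writing g = a_0 + a_1 x + a_2 x^2, the coefficients solve the normal equations G · a = b where
  G_{ij} = <φ_i, φ_j> and b_i = <f, φ_i>, with φ_0 = 1, φ_1 = x, φ_2 = x^2.
G =
  [2, 0, 2/3]
  [0, 2/3, 0]
  [2/3, 0, 2/5],
b = (2/3, -12/5, 2/5).
Solving gives a_0 = 0, a_1 = -18/5, a_2 = 1, so
  g(x) = x^2 - 18*x/5.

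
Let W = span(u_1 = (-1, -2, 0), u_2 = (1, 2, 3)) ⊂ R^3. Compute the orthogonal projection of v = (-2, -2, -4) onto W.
proj_W(v) = (-6/5, -12/5, -4)

Set up U = [u_1 | ... | u_2] ∈ R^(3×2). The projector onto W = col(U) is P = U (U^T U)^(-1) U^T.
Compute U^T U =
  [5, -5]
  [-5, 14],
and U^T v = (6, -18).
Solve U^T U · c = U^T v for the coefficients: c = (-2/15, -4/3). The projection is proj_W(v) = U c.
Check: (v - proj_W(v)) · u_1 = 0  (should be 0).
Check: (v - proj_W(v)) · u_2 = 0  (should be 0).
Result: proj_W(v) = (-6/5, -12/5, -4).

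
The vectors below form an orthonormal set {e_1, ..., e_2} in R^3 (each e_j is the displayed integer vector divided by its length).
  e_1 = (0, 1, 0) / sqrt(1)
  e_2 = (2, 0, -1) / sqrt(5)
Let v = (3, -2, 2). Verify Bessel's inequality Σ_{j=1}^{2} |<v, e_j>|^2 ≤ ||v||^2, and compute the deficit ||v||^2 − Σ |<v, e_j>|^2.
Σ |<v, e_j>|^2 = 36/5; ||v||^2 = 17; deficit = 49/5

Write each e_j = u_j / sqrt(<u_j, u_j>) where u_j is the displayed integer vector. Then <v, e_j> = <v, u_j> / sqrt(<u_j, u_j>), so |<v, e_j>|^2 = <v, u_j>^2 / <u_j, u_j>.
Coefficients: <v, e_1> = -2/sqrt(1), <v, e_2> = 4/sqrt(5).
Square and sum: Σ |<v, e_j>|^2 = 36/5.
Compute ||v||^2 = v·v = 17.
Deficit = 17 − 36/5 = 49/5 ≥ 0, confirming Bessel's inequality. (The deficit equals ||v − Σ <v,e_j> e_j||^2, the squared distance from v to span{e_j}.)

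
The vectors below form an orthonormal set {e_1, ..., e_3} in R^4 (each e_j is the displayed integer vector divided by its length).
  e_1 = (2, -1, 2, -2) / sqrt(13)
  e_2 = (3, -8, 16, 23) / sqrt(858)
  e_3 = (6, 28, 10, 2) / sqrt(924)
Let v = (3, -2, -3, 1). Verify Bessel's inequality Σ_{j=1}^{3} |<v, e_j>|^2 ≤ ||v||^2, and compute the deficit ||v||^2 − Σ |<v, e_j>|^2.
Σ |<v, e_j>|^2 = 33/7; ||v||^2 = 23; deficit = 128/7

Write each e_j = u_j / sqrt(<u_j, u_j>) where u_j is the displayed integer vector. Then <v, e_j> = <v, u_j> / sqrt(<u_j, u_j>), so |<v, e_j>|^2 = <v, u_j>^2 / <u_j, u_j>.
Coefficients: <v, e_1> = 0/sqrt(13), <v, e_2> = 0/sqrt(858), <v, e_3> = -66/sqrt(924).
Square and sum: Σ |<v, e_j>|^2 = 33/7.
Compute ||v||^2 = v·v = 23.
Deficit = 23 − 33/7 = 128/7 ≥ 0, confirming Bessel's inequality. (The deficit equals ||v − Σ <v,e_j> e_j||^2, the squared distance from v to span{e_j}.)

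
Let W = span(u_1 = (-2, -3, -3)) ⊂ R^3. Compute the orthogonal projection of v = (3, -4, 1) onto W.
proj_W(v) = (-3/11, -9/22, -9/22)

Set up U = [u_1 | ... | u_1] ∈ R^(3×1). The projector onto W = col(U) is P = U (U^T U)^(-1) U^T.
Compute U^T U =
  [22],
and U^T v = (3).
Solve U^T U · c = U^T v for the coefficients: c = (3/22). The projection is proj_W(v) = U c.
Check: (v - proj_W(v)) · u_1 = 0  (should be 0).
Result: proj_W(v) = (-3/11, -9/22, -9/22).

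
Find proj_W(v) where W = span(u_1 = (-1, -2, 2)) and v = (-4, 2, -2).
proj_W(v) = (4/9, 8/9, -8/9)

Set up U = [u_1 | ... | u_1] ∈ R^(3×1). The projector onto W = col(U) is P = U (U^T U)^(-1) U^T.
Compute U^T U =
  [9],
and U^T v = (-4).
Solve U^T U · c = U^T v for the coefficients: c = (-4/9). The projection is proj_W(v) = U c.
Check: (v - proj_W(v)) · u_1 = 0  (should be 0).
Result: proj_W(v) = (4/9, 8/9, -8/9).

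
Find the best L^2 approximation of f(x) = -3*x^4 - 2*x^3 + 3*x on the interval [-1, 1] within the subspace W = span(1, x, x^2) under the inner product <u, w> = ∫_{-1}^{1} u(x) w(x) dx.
g(x) = -18*x^2/7 + 9*x/5 + 9/35

The best approximation g ∈ W is the orthogonal projection of f onto W. Writing g = a_0 + a_1 x + a_2 x^2, the coefficients solve the normal equations G · a = b where
  G_{ij} = <φ_i, φ_j> and b_i = <f, φ_i>, with φ_0 = 1, φ_1 = x, φ_2 = x^2.
G =
  [2, 0, 2/3]
  [0, 2/3, 0]
  [2/3, 0, 2/5],
b = (-6/5, 6/5, -6/7).
Solving gives a_0 = 9/35, a_1 = 9/5, a_2 = -18/7, so
  g(x) = -18*x^2/7 + 9*x/5 + 9/35.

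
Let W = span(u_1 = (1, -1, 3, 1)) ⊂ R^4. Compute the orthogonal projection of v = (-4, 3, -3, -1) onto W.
proj_W(v) = (-17/12, 17/12, -17/4, -17/12)

Set up U = [u_1 | ... | u_1] ∈ R^(4×1). The projector onto W = col(U) is P = U (U^T U)^(-1) U^T.
Compute U^T U =
  [12],
and U^T v = (-17).
Solve U^T U · c = U^T v for the coefficients: c = (-17/12). The projection is proj_W(v) = U c.
Check: (v - proj_W(v)) · u_1 = 0  (should be 0).
Result: proj_W(v) = (-17/12, 17/12, -17/4, -17/12).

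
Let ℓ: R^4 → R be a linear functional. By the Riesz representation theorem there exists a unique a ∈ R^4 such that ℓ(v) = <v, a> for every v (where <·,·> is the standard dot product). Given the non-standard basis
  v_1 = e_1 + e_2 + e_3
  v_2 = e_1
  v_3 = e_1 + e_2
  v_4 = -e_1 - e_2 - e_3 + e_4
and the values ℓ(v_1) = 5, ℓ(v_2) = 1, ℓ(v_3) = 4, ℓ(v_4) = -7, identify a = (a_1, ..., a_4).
a = (1, 3, 1, -2)

Write a = (a_1, ..., a_4) in the standard basis. For each basis vector v_i, ℓ(v_i) = <v_i, a> is a linear equation in the a_j's. Collect the n equations into a matrix system V a = ℓ, where row i of V is v_i (expressed in the standard basis). Since V is invertible (lower-triangular with 1s on the diagonal, up to permutation), solve by back-substitution:
  V =
[[1, 1, 1, 0],
 [1, 0, 0, 0],
 [1, 1, 0, 0],
 [-1, -1, -1, 1]]
  V a = (5, 1, 4, -7)
Solving gives a = (1, 3, 1, -2).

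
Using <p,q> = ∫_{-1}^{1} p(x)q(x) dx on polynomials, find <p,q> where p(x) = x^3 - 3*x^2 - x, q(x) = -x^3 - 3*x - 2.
<p,q> = 172/35

Expand the product: p(x)·q(x) = -x^6 + 3*x^5 - 2*x^4 + 7*x^3 + 9*x^2 + 2*x.
∫_{-1}^{1} of each monomial x^k gives [2/(k+1) if k even, 0 if k odd]. Integrating term-by-term (or equivalently evaluating the antiderivative F(x) = -x^7/7 + x^6/2 - 2*x^5/5 + 7*x^4/4 + 3*x^3 + x^2 at the endpoints):
  F(1) − F(−1) = 799/140 − (111/140) = 172/35.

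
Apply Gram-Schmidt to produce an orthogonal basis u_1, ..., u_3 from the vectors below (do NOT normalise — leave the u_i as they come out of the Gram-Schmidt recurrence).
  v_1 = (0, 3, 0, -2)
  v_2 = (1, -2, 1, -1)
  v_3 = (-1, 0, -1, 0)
Orthogonal basis:
  u_1 = (0, 3, 0, -2)
  u_2 = (1, -14/13, 1, -21/13)
  u_3 = (-49/75, -28/75, -49/75, -14/25)

Apply the Gram-Schmidt recurrence
  u_1 = v_1
  u_i = v_i − Σ_{j<i} ((v_i · u_j) / (u_j · u_j)) · u_j.

Step by step this gives:
  u_1 = (0, 3, 0, -2)
  u_2 = (1, -14/13, 1, -21/13)
  u_3 = (-49/75, -28/75, -49/75, -14/25)

Orthogonality check:
  u_2 · u_1 = 0 (should be 0)
  u_3 · u_1 = 0 (should be 0)
  u_3 · u_2 = 0 (should be 0)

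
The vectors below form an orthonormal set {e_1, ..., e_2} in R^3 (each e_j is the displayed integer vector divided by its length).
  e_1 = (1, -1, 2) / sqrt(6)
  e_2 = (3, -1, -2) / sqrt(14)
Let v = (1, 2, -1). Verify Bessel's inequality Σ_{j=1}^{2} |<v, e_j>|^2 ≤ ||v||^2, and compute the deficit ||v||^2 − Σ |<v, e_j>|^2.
Σ |<v, e_j>|^2 = 15/7; ||v||^2 = 6; deficit = 27/7

Write each e_j = u_j / sqrt(<u_j, u_j>) where u_j is the displayed integer vector. Then <v, e_j> = <v, u_j> / sqrt(<u_j, u_j>), so |<v, e_j>|^2 = <v, u_j>^2 / <u_j, u_j>.
Coefficients: <v, e_1> = -3/sqrt(6), <v, e_2> = 3/sqrt(14).
Square and sum: Σ |<v, e_j>|^2 = 15/7.
Compute ||v||^2 = v·v = 6.
Deficit = 6 − 15/7 = 27/7 ≥ 0, confirming Bessel's inequality. (The deficit equals ||v − Σ <v,e_j> e_j||^2, the squared distance from v to span{e_j}.)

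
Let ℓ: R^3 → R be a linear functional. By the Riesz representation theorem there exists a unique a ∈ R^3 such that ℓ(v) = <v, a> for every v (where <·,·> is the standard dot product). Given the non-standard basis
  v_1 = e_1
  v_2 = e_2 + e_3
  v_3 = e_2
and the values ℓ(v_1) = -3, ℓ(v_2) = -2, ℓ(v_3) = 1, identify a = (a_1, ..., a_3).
a = (-3, 1, -3)

Write a = (a_1, ..., a_3) in the standard basis. For each basis vector v_i, ℓ(v_i) = <v_i, a> is a linear equation in the a_j's. Collect the n equations into a matrix system V a = ℓ, where row i of V is v_i (expressed in the standard basis). Since V is invertible (lower-triangular with 1s on the diagonal, up to permutation), solve by back-substitution:
  V =
[[1, 0, 0],
 [0, 1, 1],
 [0, 1, 0]]
  V a = (-3, -2, 1)
Solving gives a = (-3, 1, -3).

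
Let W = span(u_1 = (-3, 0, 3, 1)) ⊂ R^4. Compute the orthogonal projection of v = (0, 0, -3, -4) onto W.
proj_W(v) = (39/19, 0, -39/19, -13/19)

Set up U = [u_1 | ... | u_1] ∈ R^(4×1). The projector onto W = col(U) is P = U (U^T U)^(-1) U^T.
Compute U^T U =
  [19],
and U^T v = (-13).
Solve U^T U · c = U^T v for the coefficients: c = (-13/19). The projection is proj_W(v) = U c.
Check: (v - proj_W(v)) · u_1 = 0  (should be 0).
Result: proj_W(v) = (39/19, 0, -39/19, -13/19).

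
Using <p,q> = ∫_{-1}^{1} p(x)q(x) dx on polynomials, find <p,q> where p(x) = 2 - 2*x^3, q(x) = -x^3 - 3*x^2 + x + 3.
<p,q> = 272/35

Expand the product: p(x)·q(x) = 2*x^6 + 6*x^5 - 2*x^4 - 8*x^3 - 6*x^2 + 2*x + 6.
∫_{-1}^{1} of each monomial x^k gives [2/(k+1) if k even, 0 if k odd]. Integrating term-by-term (or equivalently evaluating the antiderivative F(x) = 2*x^7/7 + x^6 - 2*x^5/5 - 2*x^4 - 2*x^3 + x^2 + 6*x at the endpoints):
  F(1) − F(−1) = 136/35 − (-136/35) = 272/35.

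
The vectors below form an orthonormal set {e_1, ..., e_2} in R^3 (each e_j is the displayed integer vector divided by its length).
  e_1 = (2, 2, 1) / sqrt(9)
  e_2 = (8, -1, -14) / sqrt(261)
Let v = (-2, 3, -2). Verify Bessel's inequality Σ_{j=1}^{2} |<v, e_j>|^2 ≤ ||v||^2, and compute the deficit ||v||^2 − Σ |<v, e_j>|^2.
Σ |<v, e_j>|^2 = 9/29; ||v||^2 = 17; deficit = 484/29

Write each e_j = u_j / sqrt(<u_j, u_j>) where u_j is the displayed integer vector. Then <v, e_j> = <v, u_j> / sqrt(<u_j, u_j>), so |<v, e_j>|^2 = <v, u_j>^2 / <u_j, u_j>.
Coefficients: <v, e_1> = 0/sqrt(9), <v, e_2> = 9/sqrt(261).
Square and sum: Σ |<v, e_j>|^2 = 9/29.
Compute ||v||^2 = v·v = 17.
Deficit = 17 − 9/29 = 484/29 ≥ 0, confirming Bessel's inequality. (The deficit equals ||v − Σ <v,e_j> e_j||^2, the squared distance from v to span{e_j}.)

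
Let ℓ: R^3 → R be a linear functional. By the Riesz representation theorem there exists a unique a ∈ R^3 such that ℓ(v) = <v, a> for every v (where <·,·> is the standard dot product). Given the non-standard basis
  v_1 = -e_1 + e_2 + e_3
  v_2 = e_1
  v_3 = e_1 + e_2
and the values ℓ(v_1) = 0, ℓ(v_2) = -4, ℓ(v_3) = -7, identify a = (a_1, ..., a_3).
a = (-4, -3, -1)

Write a = (a_1, ..., a_3) in the standard basis. For each basis vector v_i, ℓ(v_i) = <v_i, a> is a linear equation in the a_j's. Collect the n equations into a matrix system V a = ℓ, where row i of V is v_i (expressed in the standard basis). Since V is invertible (lower-triangular with 1s on the diagonal, up to permutation), solve by back-substitution:
  V =
[[-1, 1, 1],
 [1, 0, 0],
 [1, 1, 0]]
  V a = (0, -4, -7)
Solving gives a = (-4, -3, -1).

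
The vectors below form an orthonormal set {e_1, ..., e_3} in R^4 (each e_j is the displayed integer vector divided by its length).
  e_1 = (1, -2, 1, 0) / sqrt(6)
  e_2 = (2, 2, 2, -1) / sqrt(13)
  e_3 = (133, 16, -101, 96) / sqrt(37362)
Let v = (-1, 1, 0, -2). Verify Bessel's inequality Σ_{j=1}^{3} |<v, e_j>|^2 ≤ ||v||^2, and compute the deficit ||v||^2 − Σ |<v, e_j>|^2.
Σ |<v, e_j>|^2 = 2090/479; ||v||^2 = 6; deficit = 784/479

Write each e_j = u_j / sqrt(<u_j, u_j>) where u_j is the displayed integer vector. Then <v, e_j> = <v, u_j> / sqrt(<u_j, u_j>), so |<v, e_j>|^2 = <v, u_j>^2 / <u_j, u_j>.
Coefficients: <v, e_1> = -3/sqrt(6), <v, e_2> = 2/sqrt(13), <v, e_3> = -309/sqrt(37362).
Square and sum: Σ |<v, e_j>|^2 = 2090/479.
Compute ||v||^2 = v·v = 6.
Deficit = 6 − 2090/479 = 784/479 ≥ 0, confirming Bessel's inequality. (The deficit equals ||v − Σ <v,e_j> e_j||^2, the squared distance from v to span{e_j}.)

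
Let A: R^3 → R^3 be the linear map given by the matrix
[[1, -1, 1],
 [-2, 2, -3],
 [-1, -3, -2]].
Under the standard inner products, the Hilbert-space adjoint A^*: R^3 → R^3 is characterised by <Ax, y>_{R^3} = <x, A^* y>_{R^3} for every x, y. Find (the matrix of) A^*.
A^* = A^T =
[[1, -2, -1],
 [-1, 2, -3],
 [1, -3, -2]]

For real matrices with standard dot products, the defining identity <Ax, y> = <x, A^* y> gives (Ax)^T y = x^T (A^*) y, i.e. x^T A^T y = x^T (A^*) y. Since this holds for all x, y, we must have A^* = A^T. Therefore
A^* =
[[1, -2, -1],
 [-1, 2, -3],
 [1, -3, -2]].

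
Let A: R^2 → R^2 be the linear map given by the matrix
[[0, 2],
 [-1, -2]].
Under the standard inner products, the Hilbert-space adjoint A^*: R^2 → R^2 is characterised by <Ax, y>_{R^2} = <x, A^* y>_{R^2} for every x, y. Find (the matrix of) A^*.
A^* = A^T =
[[0, -1],
 [2, -2]]

For real matrices with standard dot products, the defining identity <Ax, y> = <x, A^* y> gives (Ax)^T y = x^T (A^*) y, i.e. x^T A^T y = x^T (A^*) y. Since this holds for all x, y, we must have A^* = A^T. Therefore
A^* =
[[0, -1],
 [2, -2]].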